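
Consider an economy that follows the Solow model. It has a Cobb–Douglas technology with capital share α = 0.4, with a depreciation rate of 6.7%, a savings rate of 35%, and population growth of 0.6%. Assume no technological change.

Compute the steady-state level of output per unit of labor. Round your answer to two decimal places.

In steady state, investment equals break-even investment: s·k^α = (n + δ)·k.
Rearranging, k^(1−α) = s / (n + δ).
k^0.6 = 0.35 / (0.006 + 0.067) = 0.35 / 0.073 = 4.7945
k* = 4.7945^(1/0.6) ≈ 13.6324
y* = (k*)^α = 13.6324^0.4 ≈ 2.8433

y* ≈ 2.84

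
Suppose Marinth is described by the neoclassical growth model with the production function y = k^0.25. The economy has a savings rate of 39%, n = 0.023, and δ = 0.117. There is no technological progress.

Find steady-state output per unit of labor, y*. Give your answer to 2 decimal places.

y* ≈ 1.41

In steady state, investment equals break-even investment: s·k^α = (n + δ)·k.
Rearranging, k^(1−α) = s / (n + δ).
k^0.75 = 0.39 / (0.023 + 0.117) = 0.39 / 0.140 = 2.7857
k* = 2.7857^(1/0.75) ≈ 3.9196
y* = (k*)^α = 3.9196^0.25 ≈ 1.4071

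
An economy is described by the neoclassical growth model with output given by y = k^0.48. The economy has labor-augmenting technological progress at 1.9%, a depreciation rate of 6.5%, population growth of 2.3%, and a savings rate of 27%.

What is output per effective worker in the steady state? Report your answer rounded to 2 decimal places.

y* = 2.35

At the steady state, Δk = 0, so s·k^α = (n + g + δ)·k.
Rearranging, k^(1−α) = s / (n + g + δ).
k^0.52 = 0.27 / (0.023 + 0.019 + 0.065) = 0.27 / 0.107 = 2.5234
k* = 2.5234^(1/0.52) ≈ 5.9299
y* = (k*)^α = 5.9299^0.48 ≈ 2.3500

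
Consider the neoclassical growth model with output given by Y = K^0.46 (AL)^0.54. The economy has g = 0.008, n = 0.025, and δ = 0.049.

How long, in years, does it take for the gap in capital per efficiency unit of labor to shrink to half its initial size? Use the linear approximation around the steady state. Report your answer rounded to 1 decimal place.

half-life ≈ 15.7 years

Near the steady state the convergence rate is λ = (1 − α)(n + g + δ).
λ = (1 − 0.46) × 0.082 = 0.54 × 0.082 = 0.04428
Half-life = ln 2 / λ = 0.6931 / 0.04428 ≈ 15.65 years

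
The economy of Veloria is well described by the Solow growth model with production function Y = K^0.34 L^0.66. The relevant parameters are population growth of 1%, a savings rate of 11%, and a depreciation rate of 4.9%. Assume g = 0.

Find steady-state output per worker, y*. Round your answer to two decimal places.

At the steady state, Δk = 0, so s·k^α = (n + δ)·k.
Rearranging, k^(1−α) = s / (n + δ).
k^0.66 = 0.11 / (0.010 + 0.049) = 0.11 / 0.059 = 1.8644
k* = 1.8644^(1/0.66) ≈ 2.5698
y* = (k*)^α = 2.5698^0.34 ≈ 1.3784

y* = 1.38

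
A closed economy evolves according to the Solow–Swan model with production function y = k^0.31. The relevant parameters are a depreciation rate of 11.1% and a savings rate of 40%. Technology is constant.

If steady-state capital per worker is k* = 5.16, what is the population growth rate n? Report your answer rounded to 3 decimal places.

At the steady state, Δk = 0, so s·k^α = (n + δ)·k.
So s / (n + δ) = (k*)^(1−α) = 5.16^0.69 = 3.1026.
Therefore n + δ = s / 3.1026 = 0.40 / 3.1026 = 0.1289, so n = 0.1289 − 0.111 = 0.0179.

n ≈ 0.018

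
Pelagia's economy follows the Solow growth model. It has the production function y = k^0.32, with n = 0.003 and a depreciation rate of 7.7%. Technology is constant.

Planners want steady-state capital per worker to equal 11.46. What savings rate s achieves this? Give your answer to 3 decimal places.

s ≈ 0.420

Steady state requires s·f(k) = (n + δ)·k, i.e. s·k^α = (n + δ)·k.
So s / (n + δ) = (k*)^(1−α) = 11.46^0.68 = 5.2510.
Therefore s = 5.2510 × (n + δ) = 5.2510 × 0.080 = 0.4201.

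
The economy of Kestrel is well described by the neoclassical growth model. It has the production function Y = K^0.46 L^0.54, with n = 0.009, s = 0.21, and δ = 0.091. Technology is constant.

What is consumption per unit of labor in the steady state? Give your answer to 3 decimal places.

c* ≈ 1.486

At the steady state, Δk = 0, so s·k^α = (n + δ)·k.
Rearranging, k^(1−α) = s / (n + δ).
k^0.54 = 0.21 / (0.009 + 0.091) = 0.21 / 0.100 = 2.1000
k* = 2.1000^(1/0.54) ≈ 3.9510
y* = (k*)^α = 3.9510^0.46 ≈ 1.8814
c* = (1 − s)·y* = (1 − 0.21) × 1.8814 ≈ 1.4863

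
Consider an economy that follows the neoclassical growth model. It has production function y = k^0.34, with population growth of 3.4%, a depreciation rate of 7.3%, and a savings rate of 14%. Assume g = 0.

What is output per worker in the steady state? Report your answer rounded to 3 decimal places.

At the steady state, Δk = 0, so s·k^α = (n + δ)·k.
Dividing both sides by k: k^(1−α) = s / (n + δ).
k^0.66 = 0.14 / (0.034 + 0.073) = 0.14 / 0.107 = 1.3084
k* = 1.3084^(1/0.66) ≈ 1.5027
y* = (k*)^α = 1.5027^0.34 ≈ 1.1485

y* ≈ 1.149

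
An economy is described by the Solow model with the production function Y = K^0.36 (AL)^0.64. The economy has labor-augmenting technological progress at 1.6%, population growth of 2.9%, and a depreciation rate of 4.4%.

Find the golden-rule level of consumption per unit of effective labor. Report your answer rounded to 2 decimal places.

At the golden rule, f'(k) = n + g + δ, so α·k^(α−1) = n + g + δ and k_gold = (α/(n + g + δ))^(1/(1−α)).
k_gold = (0.36/0.089)^(1/0.64) = 4.0449^1.5625 ≈ 8.8776
c_gold = f(k_gold) − (n + g + δ)·k_gold = 2.1948 − 0.089×8.8776 ≈ 1.4047

c_gold ≈ 1.40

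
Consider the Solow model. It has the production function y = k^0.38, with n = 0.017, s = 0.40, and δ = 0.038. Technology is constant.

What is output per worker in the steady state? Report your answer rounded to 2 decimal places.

At the steady state, Δk = 0, so s·k^α = (n + δ)·k.
Rearranging, k^(1−α) = s / (n + δ).
k^0.62 = 0.40 / (0.017 + 0.038) = 0.40 / 0.055 = 7.2727
k* = 7.2727^(1/0.62) ≈ 24.5376
y* = (k*)^α = 24.5376^0.38 ≈ 3.3739

y* = 3.37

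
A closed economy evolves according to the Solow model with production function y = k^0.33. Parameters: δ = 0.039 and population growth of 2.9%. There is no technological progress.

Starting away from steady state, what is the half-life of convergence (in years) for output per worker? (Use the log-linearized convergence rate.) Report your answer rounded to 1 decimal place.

about 15.2 years

Near the steady state the convergence rate is λ = (1 − α)(n + δ).
λ = (1 − 0.33) × 0.068 = 0.67 × 0.068 = 0.04556
Half-life = ln 2 / λ = 0.6931 / 0.04556 ≈ 15.21 years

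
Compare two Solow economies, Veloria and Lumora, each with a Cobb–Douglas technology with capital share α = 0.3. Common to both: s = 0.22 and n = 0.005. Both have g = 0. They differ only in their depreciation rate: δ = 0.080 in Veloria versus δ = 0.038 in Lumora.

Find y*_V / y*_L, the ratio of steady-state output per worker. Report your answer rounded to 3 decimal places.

ratio ≈ 0.747

Steady-state y* = [s/(n + δ)]^(α/(1−α)), so the ratio is [ (s_V/(n + δ)_V) / (s_L/(n + δ)_L) ]^0.4286.
s_V/(n + δ)_V = 0.22/0.085 = 2.5882; s_L/(n + δ)_L = 0.22/0.043 = 5.1163.
Ratio = (2.5882/5.1163)^0.4286 = 0.5059^0.4286 ≈ 0.7467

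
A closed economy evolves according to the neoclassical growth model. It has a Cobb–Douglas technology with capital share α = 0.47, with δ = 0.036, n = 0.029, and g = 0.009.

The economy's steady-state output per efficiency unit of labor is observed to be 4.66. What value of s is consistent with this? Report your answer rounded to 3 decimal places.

At the steady state, Δk = 0, so s·k^α = (n + g + δ)·k.
Since y* = [s/(n + g + δ)]^(α/(1−α)), we have s/(n + g + δ) = (y*)^((1−α)/α) = 4.66^1.1277 = 5.6720.
Therefore s = 5.6720 × (n + g + δ) = 5.6720 × 0.074 = 0.4197.

s ≈ 0.420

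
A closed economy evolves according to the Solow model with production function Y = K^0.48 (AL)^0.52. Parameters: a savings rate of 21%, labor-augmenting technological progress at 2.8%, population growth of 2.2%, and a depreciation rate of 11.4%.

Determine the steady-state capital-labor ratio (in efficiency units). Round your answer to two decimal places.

k* ≈ 1.61

In steady state, investment equals break-even investment: s·k^α = (n + g + δ)·k.
Rearranging, k^(1−α) = s / (n + g + δ).
k^0.52 = 0.21 / (0.022 + 0.028 + 0.114) = 0.21 / 0.164 = 1.2805
k* = 1.2805^(1/0.52) ≈ 1.6088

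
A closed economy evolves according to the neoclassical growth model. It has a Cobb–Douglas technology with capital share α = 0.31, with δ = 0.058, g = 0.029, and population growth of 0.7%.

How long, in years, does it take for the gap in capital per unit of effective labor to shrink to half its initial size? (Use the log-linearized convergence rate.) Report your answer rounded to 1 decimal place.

t_½ ≈ 10.7 years

Near the steady state the convergence rate is λ = (1 − α)(n + g + δ).
λ = (1 − 0.31) × 0.094 = 0.69 × 0.094 = 0.06486
Half-life = ln 2 / λ = 0.6931 / 0.06486 ≈ 10.69 years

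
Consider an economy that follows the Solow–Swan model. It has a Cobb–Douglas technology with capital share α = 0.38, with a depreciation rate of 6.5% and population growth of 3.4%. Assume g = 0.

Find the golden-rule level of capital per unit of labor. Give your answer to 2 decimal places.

k_gold ≈ 8.75

The golden rule sets f'(k) = n + δ, i.e. α·k^(α−1) = n + δ.
So k^(1−α) = α / (n + δ) = 0.38 / 0.099 = 3.8384.
k_gold = 3.8384^(1/0.62) ≈ 8.7534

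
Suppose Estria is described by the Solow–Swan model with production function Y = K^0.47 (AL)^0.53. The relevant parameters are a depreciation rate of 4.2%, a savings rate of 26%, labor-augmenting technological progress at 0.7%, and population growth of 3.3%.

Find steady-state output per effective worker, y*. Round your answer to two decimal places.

At the steady state, Δk = 0, so s·k^α = (n + g + δ)·k.
Rearranging, k^(1−α) = s / (n + g + δ).
k^0.53 = 0.26 / (0.033 + 0.007 + 0.042) = 0.26 / 0.082 = 3.1707
k* = 3.1707^(1/0.53) ≈ 8.8222
y* = (k*)^α = 8.8222^0.47 ≈ 2.7824

y* = 2.78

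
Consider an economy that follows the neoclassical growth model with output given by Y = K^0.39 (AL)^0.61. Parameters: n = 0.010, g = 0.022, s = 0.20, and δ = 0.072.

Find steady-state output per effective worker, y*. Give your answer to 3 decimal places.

At the steady state, Δk = 0, so s·k^α = (n + g + δ)·k.
Dividing both sides by k: k^(1−α) = s / (n + g + δ).
k^0.61 = 0.20 / (0.010 + 0.022 + 0.072) = 0.20 / 0.104 = 1.9231
k* = 1.9231^(1/0.61) ≈ 2.9213
y* = (k*)^α = 2.9213^0.39 ≈ 1.5191

y* ≈ 1.519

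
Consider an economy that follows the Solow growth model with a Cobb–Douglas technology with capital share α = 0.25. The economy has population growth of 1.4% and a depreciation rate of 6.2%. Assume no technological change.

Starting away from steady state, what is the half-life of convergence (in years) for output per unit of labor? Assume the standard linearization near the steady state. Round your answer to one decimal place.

Near the steady state the convergence rate is λ = (1 − α)(n + δ).
λ = (1 − 0.25) × 0.076 = 0.75 × 0.076 = 0.0570
Half-life = ln 2 / λ = 0.6931 / 0.0570 ≈ 12.16 years

about 12.2 years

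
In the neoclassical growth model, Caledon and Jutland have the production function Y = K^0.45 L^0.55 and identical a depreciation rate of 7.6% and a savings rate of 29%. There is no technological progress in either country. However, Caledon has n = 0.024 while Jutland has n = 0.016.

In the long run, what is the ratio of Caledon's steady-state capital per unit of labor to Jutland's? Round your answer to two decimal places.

Steady-state k* = [s/(n + δ)]^(1/(1−α)), so the ratio is [ (s_C/(n + δ)_C) / (s_J/(n + δ)_J) ]^1.8182.
s_C/(n + δ)_C = 0.29/0.100 = 2.9000; s_J/(n + δ)_J = 0.29/0.092 = 3.1522.
Ratio = (2.9000/3.1522)^1.8182 = 0.9200^1.8182 ≈ 0.8593

k*_C / k*_J ≈ 0.86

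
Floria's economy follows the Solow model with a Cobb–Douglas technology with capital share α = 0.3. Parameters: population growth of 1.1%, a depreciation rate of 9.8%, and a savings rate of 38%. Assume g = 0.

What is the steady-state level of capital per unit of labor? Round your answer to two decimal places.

In steady state, investment equals break-even investment: s·k^α = (n + δ)·k.
Rearranging, k^(1−α) = s / (n + δ).
k^0.7 = 0.38 / (0.011 + 0.098) = 0.38 / 0.109 = 3.4862
k* = 3.4862^(1/0.7) ≈ 5.9537

k* = 5.95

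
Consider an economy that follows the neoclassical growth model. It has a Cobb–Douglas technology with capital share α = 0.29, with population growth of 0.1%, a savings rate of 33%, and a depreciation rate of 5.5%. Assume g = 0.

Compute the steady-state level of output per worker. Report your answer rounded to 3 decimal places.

y* ≈ 2.064

In steady state, investment equals break-even investment: s·k^α = (n + δ)·k.
Dividing both sides by k: k^(1−α) = s / (n + δ).
k^0.71 = 0.33 / (0.001 + 0.055) = 0.33 / 0.056 = 5.8929
k* = 5.8929^(1/0.71) ≈ 12.1610
y* = (k*)^α = 12.1610^0.29 ≈ 2.0637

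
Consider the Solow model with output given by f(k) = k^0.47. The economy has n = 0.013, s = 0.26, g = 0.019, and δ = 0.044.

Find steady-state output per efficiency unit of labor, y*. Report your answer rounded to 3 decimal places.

y* ≈ 2.976

In steady state, investment equals break-even investment: s·k^α = (n + g + δ)·k.
Dividing both sides by k: k^(1−α) = s / (n + g + δ).
k^0.53 = 0.26 / (0.013 + 0.019 + 0.044) = 0.26 / 0.076 = 3.4211
k* = 3.4211^(1/0.53) ≈ 10.1826
y* = (k*)^α = 10.1826^0.47 ≈ 2.9764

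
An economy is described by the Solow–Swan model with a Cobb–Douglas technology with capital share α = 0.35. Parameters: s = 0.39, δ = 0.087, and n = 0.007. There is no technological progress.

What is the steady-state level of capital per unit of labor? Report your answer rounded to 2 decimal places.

k* ≈ 8.93

Steady state requires s·f(k) = (n + δ)·k, i.e. s·k^α = (n + δ)·k.
Dividing both sides by k: k^(1−α) = s / (n + δ).
k^0.65 = 0.39 / (0.007 + 0.087) = 0.39 / 0.094 = 4.1489
k* = 4.1489^(1/0.65) ≈ 8.9262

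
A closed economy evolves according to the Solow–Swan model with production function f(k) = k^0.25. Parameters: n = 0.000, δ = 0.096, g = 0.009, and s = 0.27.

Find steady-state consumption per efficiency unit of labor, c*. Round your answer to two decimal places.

c* ≈ 1.00

Steady state requires s·f(k) = (n + g + δ)·k, i.e. s·k^α = (n + g + δ)·k.
Rearranging, k^(1−α) = s / (n + g + δ).
k^0.75 = 0.27 / (0.000 + 0.009 + 0.096) = 0.27 / 0.105 = 2.5714
k* = 2.5714^(1/0.75) ≈ 3.5228
y* = (k*)^α = 3.5228^0.25 ≈ 1.3700
c* = (1 − s)·y* = (1 − 0.27) × 1.3700 ≈ 1.0001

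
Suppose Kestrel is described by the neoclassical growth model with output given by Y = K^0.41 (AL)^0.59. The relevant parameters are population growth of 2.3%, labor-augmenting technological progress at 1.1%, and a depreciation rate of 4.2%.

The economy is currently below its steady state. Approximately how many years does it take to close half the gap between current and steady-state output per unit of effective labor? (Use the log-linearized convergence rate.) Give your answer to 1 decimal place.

t_½ ≈ 15.5 years

Near the steady state the convergence rate is λ = (1 − α)(n + g + δ).
λ = (1 − 0.41) × 0.076 = 0.59 × 0.076 = 0.04484
Half-life = ln 2 / λ = 0.6931 / 0.04484 ≈ 15.46 years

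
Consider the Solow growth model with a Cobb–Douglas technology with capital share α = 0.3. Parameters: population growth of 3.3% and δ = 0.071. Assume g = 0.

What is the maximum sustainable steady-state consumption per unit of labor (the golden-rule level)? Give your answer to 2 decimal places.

At the golden rule, f'(k) = n + δ, so α·k^(α−1) = n + δ and k_gold = (α/(n + δ))^(1/(1−α)).
k_gold = (0.3/0.104)^(1/0.7) = 2.8846^1.4286 ≈ 4.5423
c_gold = f(k_gold) − (n + δ)·k_gold = 1.5746 − 0.104×4.5423 ≈ 1.1022

c_gold ≈ 1.10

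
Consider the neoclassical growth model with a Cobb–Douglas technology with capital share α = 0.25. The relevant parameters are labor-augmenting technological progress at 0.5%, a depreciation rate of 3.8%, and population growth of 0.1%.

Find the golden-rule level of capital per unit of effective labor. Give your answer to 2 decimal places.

k_gold ≈ 10.14

The golden rule sets f'(k) = n + g + δ, i.e. α·k^(α−1) = n + g + δ.
So k^(1−α) = α / (n + g + δ) = 0.25 / 0.044 = 5.6818.
k_gold = 5.6818^(1/0.75) ≈ 10.1387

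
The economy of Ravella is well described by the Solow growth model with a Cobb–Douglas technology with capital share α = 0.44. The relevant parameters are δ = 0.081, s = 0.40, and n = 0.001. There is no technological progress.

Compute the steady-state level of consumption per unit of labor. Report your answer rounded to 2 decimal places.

c* ≈ 2.08

In steady state, investment equals break-even investment: s·k^α = (n + δ)·k.
Dividing both sides by k: k^(1−α) = s / (n + δ).
k^0.56 = 0.40 / (0.001 + 0.081) = 0.40 / 0.082 = 4.8780
k* = 4.8780^(1/0.56) ≈ 16.9435
y* = (k*)^α = 16.9435^0.44 ≈ 3.4735
c* = (1 − s)·y* = (1 − 0.40) × 3.4735 ≈ 2.0841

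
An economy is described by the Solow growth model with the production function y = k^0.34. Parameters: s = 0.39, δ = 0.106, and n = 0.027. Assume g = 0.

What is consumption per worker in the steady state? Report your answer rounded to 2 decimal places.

In steady state, investment equals break-even investment: s·k^α = (n + δ)·k.
Dividing both sides by k: k^(1−α) = s / (n + δ).
k^0.66 = 0.39 / (0.027 + 0.106) = 0.39 / 0.133 = 2.9323
k* = 2.9323^(1/0.66) ≈ 5.1038
y* = (k*)^α = 5.1038^0.34 ≈ 1.7405
c* = (1 − s)·y* = (1 − 0.39) × 1.7405 ≈ 1.0617

c* = 1.06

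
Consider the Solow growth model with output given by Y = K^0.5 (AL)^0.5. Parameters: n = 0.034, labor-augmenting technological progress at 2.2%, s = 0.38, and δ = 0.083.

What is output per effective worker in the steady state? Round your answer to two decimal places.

y* ≈ 2.73

Steady state requires s·f(k) = (n + g + δ)·k, i.e. s·k^α = (n + g + δ)·k.
Rearranging, k^(1−α) = s / (n + g + δ).
k^0.5 = 0.38 / (0.034 + 0.022 + 0.083) = 0.38 / 0.139 = 2.7338
k* = 2.7338^(1/0.5) ≈ 7.4737
y* = (k*)^α = 7.4737^0.5 ≈ 2.7338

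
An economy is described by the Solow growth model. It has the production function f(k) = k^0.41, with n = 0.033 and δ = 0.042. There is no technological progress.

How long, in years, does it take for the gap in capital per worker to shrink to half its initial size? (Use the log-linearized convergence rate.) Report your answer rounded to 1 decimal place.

Near the steady state the convergence rate is λ = (1 − α)(n + δ).
λ = (1 − 0.41) × 0.075 = 0.59 × 0.075 = 0.04425
Half-life = ln 2 / λ = 0.6931 / 0.04425 ≈ 15.66 years

about 15.7 years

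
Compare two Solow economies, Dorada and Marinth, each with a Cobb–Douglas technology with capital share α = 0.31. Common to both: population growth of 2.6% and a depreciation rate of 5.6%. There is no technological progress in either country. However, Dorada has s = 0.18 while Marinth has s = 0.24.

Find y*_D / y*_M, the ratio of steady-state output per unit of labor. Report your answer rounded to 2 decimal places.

ratio ≈ 0.88

Steady-state y* = [s/(n + δ)]^(α/(1−α)), so the ratio is [ (s_D/(n + δ)_D) / (s_M/(n + δ)_M) ]^0.4493.
s_D/(n + δ)_D = 0.18/0.082 = 2.1951; s_M/(n + δ)_M = 0.24/0.082 = 2.9268.
Ratio = (2.1951/2.9268)^0.4493 = 0.7500^0.4493 ≈ 0.8787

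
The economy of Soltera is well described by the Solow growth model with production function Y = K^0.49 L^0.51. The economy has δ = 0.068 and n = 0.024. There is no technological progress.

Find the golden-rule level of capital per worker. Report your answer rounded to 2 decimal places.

k_gold ≈ 26.57

The golden rule sets f'(k) = n + δ, i.e. α·k^(α−1) = n + δ.
So k^(1−α) = α / (n + δ) = 0.49 / 0.092 = 5.3261.
k_gold = 5.3261^(1/0.51) ≈ 26.5664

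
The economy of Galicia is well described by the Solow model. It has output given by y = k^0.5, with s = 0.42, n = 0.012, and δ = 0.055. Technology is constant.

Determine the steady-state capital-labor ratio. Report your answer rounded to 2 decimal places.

k* ≈ 39.30

In steady state, investment equals break-even investment: s·k^α = (n + δ)·k.
Dividing both sides by k: k^(1−α) = s / (n + δ).
k^0.5 = 0.42 / (0.012 + 0.055) = 0.42 / 0.067 = 6.2687
k* = 6.2687^(1/0.5) ≈ 39.2966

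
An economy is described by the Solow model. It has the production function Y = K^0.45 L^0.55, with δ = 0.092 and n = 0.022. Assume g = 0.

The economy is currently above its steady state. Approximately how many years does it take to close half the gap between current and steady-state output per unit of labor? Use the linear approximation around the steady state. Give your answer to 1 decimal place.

t_½ ≈ 11.1 years

Near the steady state the convergence rate is λ = (1 − α)(n + δ).
λ = (1 − 0.45) × 0.114 = 0.55 × 0.114 = 0.0627
Half-life = ln 2 / λ = 0.6931 / 0.0627 ≈ 11.05 years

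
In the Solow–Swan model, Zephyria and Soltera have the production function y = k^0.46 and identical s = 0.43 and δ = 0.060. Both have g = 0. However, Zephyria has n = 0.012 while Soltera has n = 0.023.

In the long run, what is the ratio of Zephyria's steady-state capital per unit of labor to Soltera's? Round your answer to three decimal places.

Steady-state k* = [s/(n + δ)]^(1/(1−α)), so the ratio is [ (s_Z/(n + δ)_Z) / (s_S/(n + δ)_S) ]^1.8519.
s_Z/(n + δ)_Z = 0.43/0.072 = 5.9722; s_S/(n + δ)_S = 0.43/0.083 = 5.1807.
Ratio = (5.9722/5.1807)^1.8519 = 1.1528^1.8519 ≈ 1.3013

k*_Z / k*_S ≈ 1.301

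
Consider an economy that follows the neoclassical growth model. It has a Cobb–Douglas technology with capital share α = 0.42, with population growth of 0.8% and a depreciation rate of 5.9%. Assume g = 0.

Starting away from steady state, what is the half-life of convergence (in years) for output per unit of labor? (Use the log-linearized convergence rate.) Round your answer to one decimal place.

about 17.8 years

Near the steady state the convergence rate is λ = (1 − α)(n + δ).
λ = (1 − 0.42) × 0.067 = 0.58 × 0.067 = 0.03886
Half-life = ln 2 / λ = 0.6931 / 0.03886 ≈ 17.84 years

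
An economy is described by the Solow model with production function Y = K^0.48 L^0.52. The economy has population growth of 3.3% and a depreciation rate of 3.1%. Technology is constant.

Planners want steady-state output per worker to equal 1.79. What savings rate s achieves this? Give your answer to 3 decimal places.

In steady state, investment equals break-even investment: s·k^α = (n + δ)·k.
Since y* = [s/(n + δ)]^(α/(1−α)), we have s/(n + δ) = (y*)^((1−α)/α) = 1.79^1.0833 = 1.8790.
Therefore s = 1.8790 × (n + δ) = 1.8790 × 0.064 = 0.1203.

s ≈ 0.120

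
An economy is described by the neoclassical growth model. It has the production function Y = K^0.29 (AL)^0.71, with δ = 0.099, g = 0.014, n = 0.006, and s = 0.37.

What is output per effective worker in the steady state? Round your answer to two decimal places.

y* = 1.59

In steady state, investment equals break-even investment: s·k^α = (n + g + δ)·k.
Rearranging, k^(1−α) = s / (n + g + δ).
k^0.71 = 0.37 / (0.006 + 0.014 + 0.099) = 0.37 / 0.119 = 3.1092
k* = 3.1092^(1/0.71) ≈ 4.9416
y* = (k*)^α = 4.9416^0.29 ≈ 1.5894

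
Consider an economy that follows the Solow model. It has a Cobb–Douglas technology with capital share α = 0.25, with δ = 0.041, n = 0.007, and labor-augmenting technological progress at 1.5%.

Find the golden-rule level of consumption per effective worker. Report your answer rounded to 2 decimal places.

c_gold ≈ 1.19

At the golden rule, f'(k) = n + g + δ, so α·k^(α−1) = n + g + δ and k_gold = (α/(n + g + δ))^(1/(1−α)).
k_gold = (0.25/0.063)^(1/0.75) = 3.9683^1.3333 ≈ 6.2823
c_gold = f(k_gold) − (n + g + δ)·k_gold = 1.5832 − 0.063×6.2823 ≈ 1.1874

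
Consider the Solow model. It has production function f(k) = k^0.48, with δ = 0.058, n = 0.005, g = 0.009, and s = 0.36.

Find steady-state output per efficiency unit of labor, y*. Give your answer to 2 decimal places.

At the steady state, Δk = 0, so s·k^α = (n + g + δ)·k.
Rearranging, k^(1−α) = s / (n + g + δ).
k^0.52 = 0.36 / (0.005 + 0.009 + 0.058) = 0.36 / 0.072 = 5.0000
k* = 5.0000^(1/0.52) ≈ 22.0888
y* = (k*)^α = 22.0888^0.48 ≈ 4.4178

y* ≈ 4.42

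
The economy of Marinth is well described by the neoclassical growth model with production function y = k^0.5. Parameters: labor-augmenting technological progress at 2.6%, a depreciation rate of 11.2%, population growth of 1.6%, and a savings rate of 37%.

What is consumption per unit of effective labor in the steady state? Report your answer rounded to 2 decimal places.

c* ≈ 1.51

At the steady state, Δk = 0, so s·k^α = (n + g + δ)·k.
Dividing both sides by k: k^(1−α) = s / (n + g + δ).
k^0.5 = 0.37 / (0.016 + 0.026 + 0.112) = 0.37 / 0.154 = 2.4026
k* = 2.4026^(1/0.5) ≈ 5.7725
y* = (k*)^α = 5.7725^0.5 ≈ 2.4026
c* = (1 − s)·y* = (1 − 0.37) × 2.4026 ≈ 1.5136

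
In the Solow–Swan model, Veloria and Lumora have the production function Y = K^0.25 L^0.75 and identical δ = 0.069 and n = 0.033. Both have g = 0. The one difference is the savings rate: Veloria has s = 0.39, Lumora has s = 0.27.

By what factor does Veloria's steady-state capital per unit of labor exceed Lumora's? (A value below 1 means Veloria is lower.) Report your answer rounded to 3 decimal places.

Steady-state k* = [s/(n + δ)]^(1/(1−α)), so the ratio is [ (s_V/(n + δ)_V) / (s_L/(n + δ)_L) ]^1.3333.
s_V/(n + δ)_V = 0.39/0.102 = 3.8235; s_L/(n + δ)_L = 0.27/0.102 = 2.6471.
Ratio = (3.8235/2.6471)^1.3333 = 1.4444^1.3333 ≈ 1.6327

k*_V / k*_L ≈ 1.633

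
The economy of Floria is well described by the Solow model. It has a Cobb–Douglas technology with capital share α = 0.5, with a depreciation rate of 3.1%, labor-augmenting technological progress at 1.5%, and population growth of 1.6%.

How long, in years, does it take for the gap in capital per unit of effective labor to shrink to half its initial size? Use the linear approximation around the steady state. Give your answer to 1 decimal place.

t_½ ≈ 22.4 years

Near the steady state the convergence rate is λ = (1 − α)(n + g + δ).
λ = (1 − 0.5) × 0.062 = 0.5 × 0.062 = 0.0310
Half-life = ln 2 / λ = 0.6931 / 0.0310 ≈ 22.36 years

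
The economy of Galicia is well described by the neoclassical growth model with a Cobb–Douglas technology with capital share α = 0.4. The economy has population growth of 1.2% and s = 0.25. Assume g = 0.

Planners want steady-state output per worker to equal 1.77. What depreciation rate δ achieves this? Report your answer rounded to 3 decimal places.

δ ≈ 0.094

Steady state requires s·f(k) = (n + δ)·k, i.e. s·k^α = (n + δ)·k.
Since y* = [s/(n + δ)]^(α/(1−α)), we have s/(n + δ) = (y*)^((1−α)/α) = 1.77^1.5 = 2.3548.
Therefore n + δ = s / 2.3548 = 0.25 / 2.3548 = 0.1062, so δ = 0.1062 − 0.012 = 0.0942.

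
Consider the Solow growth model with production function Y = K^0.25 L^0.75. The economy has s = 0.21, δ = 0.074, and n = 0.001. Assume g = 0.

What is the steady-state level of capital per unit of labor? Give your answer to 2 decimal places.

In steady state, investment equals break-even investment: s·k^α = (n + δ)·k.
Rearranging, k^(1−α) = s / (n + δ).
k^0.75 = 0.21 / (0.001 + 0.074) = 0.21 / 0.075 = 2.8000
k* = 2.8000^(1/0.75) ≈ 3.9465

k* ≈ 3.95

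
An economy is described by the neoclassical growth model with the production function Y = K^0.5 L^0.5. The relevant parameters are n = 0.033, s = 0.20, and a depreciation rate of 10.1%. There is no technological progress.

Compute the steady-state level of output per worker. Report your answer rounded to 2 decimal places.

At the steady state, Δk = 0, so s·k^α = (n + δ)·k.
Dividing both sides by k: k^(1−α) = s / (n + δ).
k^0.5 = 0.20 / (0.033 + 0.101) = 0.20 / 0.134 = 1.4925
k* = 1.4925^(1/0.5) ≈ 2.2276
y* = (k*)^α = 2.2276^0.5 ≈ 1.4925

y* ≈ 1.49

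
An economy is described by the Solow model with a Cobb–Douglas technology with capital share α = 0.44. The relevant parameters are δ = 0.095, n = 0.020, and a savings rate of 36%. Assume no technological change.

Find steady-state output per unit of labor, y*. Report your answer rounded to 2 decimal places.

y* = 2.45

In steady state, investment equals break-even investment: s·k^α = (n + δ)·k.
Dividing both sides by k: k^(1−α) = s / (n + δ).
k^0.56 = 0.36 / (0.020 + 0.095) = 0.36 / 0.115 = 3.1304
k* = 3.1304^(1/0.56) ≈ 7.6736
y* = (k*)^α = 7.6736^0.44 ≈ 2.4513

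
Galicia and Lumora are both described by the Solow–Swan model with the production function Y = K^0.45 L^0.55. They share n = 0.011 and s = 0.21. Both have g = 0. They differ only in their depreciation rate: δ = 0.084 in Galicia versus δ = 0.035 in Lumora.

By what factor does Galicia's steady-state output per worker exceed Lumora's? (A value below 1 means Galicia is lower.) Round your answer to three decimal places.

y*_G / y*_L ≈ 0.552

Steady-state y* = [s/(n + δ)]^(α/(1−α)), so the ratio is [ (s_G/(n + δ)_G) / (s_L/(n + δ)_L) ]^0.8182.
s_G/(n + δ)_G = 0.21/0.095 = 2.2105; s_L/(n + δ)_L = 0.21/0.046 = 4.5652.
Ratio = (2.2105/4.5652)^0.8182 = 0.4842^0.8182 ≈ 0.5524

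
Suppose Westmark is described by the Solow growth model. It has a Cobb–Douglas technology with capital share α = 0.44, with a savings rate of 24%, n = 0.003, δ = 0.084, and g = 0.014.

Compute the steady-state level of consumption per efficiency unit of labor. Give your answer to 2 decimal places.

At the steady state, Δk = 0, so s·k^α = (n + g + δ)·k.
Rearranging, k^(1−α) = s / (n + g + δ).
k^0.56 = 0.24 / (0.003 + 0.014 + 0.084) = 0.24 / 0.101 = 2.3762
k* = 2.3762^(1/0.56) ≈ 4.6905
y* = (k*)^α = 4.6905^0.44 ≈ 1.9740
c* = (1 − s)·y* = (1 − 0.24) × 1.9740 ≈ 1.5002

c* = 1.50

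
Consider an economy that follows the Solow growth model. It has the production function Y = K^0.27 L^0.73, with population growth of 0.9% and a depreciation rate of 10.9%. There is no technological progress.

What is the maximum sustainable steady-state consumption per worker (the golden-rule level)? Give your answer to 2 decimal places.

c_gold ≈ 0.99

At the golden rule, f'(k) = n + δ, so α·k^(α−1) = n + δ and k_gold = (α/(n + δ))^(1/(1−α)).
k_gold = (0.27/0.118)^(1/0.73) = 2.2881^1.3699 ≈ 3.1077
c_gold = f(k_gold) − (n + δ)·k_gold = 1.3582 − 0.118×3.1077 ≈ 0.9915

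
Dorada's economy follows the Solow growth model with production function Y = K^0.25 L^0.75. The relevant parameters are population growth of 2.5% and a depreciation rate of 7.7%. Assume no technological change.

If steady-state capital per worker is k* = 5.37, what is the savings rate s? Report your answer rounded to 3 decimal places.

At the steady state, Δk = 0, so s·k^α = (n + δ)·k.
So s / (n + δ) = (k*)^(1−α) = 5.37^0.75 = 3.5276.
Therefore s = 3.5276 × (n + δ) = 3.5276 × 0.102 = 0.3598.

s ≈ 0.360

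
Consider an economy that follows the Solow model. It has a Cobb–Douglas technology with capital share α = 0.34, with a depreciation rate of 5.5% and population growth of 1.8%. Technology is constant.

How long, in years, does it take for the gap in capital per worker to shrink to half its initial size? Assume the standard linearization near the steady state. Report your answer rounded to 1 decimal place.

Near the steady state the convergence rate is λ = (1 − α)(n + δ).
λ = (1 − 0.34) × 0.073 = 0.66 × 0.073 = 0.04818
Half-life = ln 2 / λ = 0.6931 / 0.04818 ≈ 14.39 years

t_½ ≈ 14.4 years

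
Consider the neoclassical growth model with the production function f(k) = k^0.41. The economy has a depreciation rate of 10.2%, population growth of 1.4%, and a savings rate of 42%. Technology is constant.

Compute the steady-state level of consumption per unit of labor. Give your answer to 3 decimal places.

c* ≈ 1.418

At the steady state, Δk = 0, so s·k^α = (n + δ)·k.
Dividing both sides by k: k^(1−α) = s / (n + δ).
k^0.59 = 0.42 / (0.014 + 0.102) = 0.42 / 0.116 = 3.6207
k* = 3.6207^(1/0.59) ≈ 8.8533
y* = (k*)^α = 8.8533^0.41 ≈ 2.4452
c* = (1 − s)·y* = (1 − 0.42) × 2.4452 ≈ 1.4182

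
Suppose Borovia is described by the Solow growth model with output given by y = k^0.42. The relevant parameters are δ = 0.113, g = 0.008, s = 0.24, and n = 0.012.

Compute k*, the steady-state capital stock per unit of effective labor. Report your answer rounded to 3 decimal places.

k* = 2.767

At the steady state, Δk = 0, so s·k^α = (n + g + δ)·k.
Rearranging, k^(1−α) = s / (n + g + δ).
k^0.58 = 0.24 / (0.012 + 0.008 + 0.113) = 0.24 / 0.133 = 1.8045
k* = 1.8045^(1/0.58) ≈ 2.7669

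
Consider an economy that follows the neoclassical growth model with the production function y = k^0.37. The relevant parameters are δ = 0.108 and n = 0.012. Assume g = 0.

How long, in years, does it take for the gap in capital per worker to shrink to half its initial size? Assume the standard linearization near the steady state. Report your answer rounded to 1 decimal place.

Near the steady state the convergence rate is λ = (1 − α)(n + δ).
λ = (1 − 0.37) × 0.120 = 0.63 × 0.120 = 0.0756
Half-life = ln 2 / λ = 0.6931 / 0.0756 ≈ 9.17 years

half-life ≈ 9.2 years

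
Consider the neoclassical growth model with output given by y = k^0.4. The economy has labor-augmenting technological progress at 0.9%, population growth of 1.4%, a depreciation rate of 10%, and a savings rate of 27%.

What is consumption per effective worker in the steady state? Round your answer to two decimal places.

At the steady state, Δk = 0, so s·k^α = (n + g + δ)·k.
Dividing both sides by k: k^(1−α) = s / (n + g + δ).
k^0.6 = 0.27 / (0.014 + 0.009 + 0.100) = 0.27 / 0.123 = 2.1951
k* = 2.1951^(1/0.6) ≈ 3.7076
y* = (k*)^α = 3.7076^0.4 ≈ 1.6890
c* = (1 − s)·y* = (1 − 0.27) × 1.6890 ≈ 1.2330

c* = 1.23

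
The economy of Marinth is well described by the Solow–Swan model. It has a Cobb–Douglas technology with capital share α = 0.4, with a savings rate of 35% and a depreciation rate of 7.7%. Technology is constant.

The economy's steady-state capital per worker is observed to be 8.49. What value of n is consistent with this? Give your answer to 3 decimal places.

At the steady state, Δk = 0, so s·k^α = (n + δ)·k.
So s / (n + δ) = (k*)^(1−α) = 8.49^0.6 = 3.6086.
Therefore n + δ = s / 3.6086 = 0.35 / 3.6086 = 0.0970, so n = 0.0970 − 0.077 = 0.0200.

n ≈ 0.020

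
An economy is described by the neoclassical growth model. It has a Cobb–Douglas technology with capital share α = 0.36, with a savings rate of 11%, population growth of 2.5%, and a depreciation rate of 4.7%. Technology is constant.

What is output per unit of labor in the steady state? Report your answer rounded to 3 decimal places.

In steady state, investment equals break-even investment: s·k^α = (n + δ)·k.
Rearranging, k^(1−α) = s / (n + δ).
k^0.64 = 0.11 / (0.025 + 0.047) = 0.11 / 0.072 = 1.5278
k* = 1.5278^(1/0.64) ≈ 1.9391
y* = (k*)^α = 1.9391^0.36 ≈ 1.2692

y* ≈ 1.269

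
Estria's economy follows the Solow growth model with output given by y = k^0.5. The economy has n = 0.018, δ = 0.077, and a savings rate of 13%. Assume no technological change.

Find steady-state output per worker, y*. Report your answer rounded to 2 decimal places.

In steady state, investment equals break-even investment: s·k^α = (n + δ)·k.
Dividing both sides by k: k^(1−α) = s / (n + δ).
k^0.5 = 0.13 / (0.018 + 0.077) = 0.13 / 0.095 = 1.3684
k* = 1.3684^(1/0.5) ≈ 1.8725
y* = (k*)^α = 1.8725^0.5 ≈ 1.3684

y* ≈ 1.37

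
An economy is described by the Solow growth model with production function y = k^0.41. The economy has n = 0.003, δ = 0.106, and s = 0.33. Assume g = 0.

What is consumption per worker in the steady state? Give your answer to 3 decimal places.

c* ≈ 1.447

Steady state requires s·f(k) = (n + δ)·k, i.e. s·k^α = (n + δ)·k.
Dividing both sides by k: k^(1−α) = s / (n + δ).
k^0.59 = 0.33 / (0.003 + 0.106) = 0.33 / 0.109 = 3.0275
k* = 3.0275^(1/0.59) ≈ 6.5373
y* = (k*)^α = 6.5373^0.41 ≈ 2.1593
c* = (1 − s)·y* = (1 − 0.33) × 2.1593 ≈ 1.4467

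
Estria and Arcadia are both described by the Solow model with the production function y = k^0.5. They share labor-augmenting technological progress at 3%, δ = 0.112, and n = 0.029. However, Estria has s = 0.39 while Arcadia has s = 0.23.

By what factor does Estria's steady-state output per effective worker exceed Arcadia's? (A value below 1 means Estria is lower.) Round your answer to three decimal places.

ratio ≈ 1.696

Steady-state y* = [s/(n + g + δ)]^(α/(1−α)), so the ratio is [ (s_E/(n + g + δ)_E) / (s_A/(n + g + δ)_A) ]^1.
s_E/(n + g + δ)_E = 0.39/0.171 = 2.2807; s_A/(n + g + δ)_A = 0.23/0.171 = 1.3450.
Ratio = (2.2807/1.3450)^1 = 1.6957^1 ≈ 1.6957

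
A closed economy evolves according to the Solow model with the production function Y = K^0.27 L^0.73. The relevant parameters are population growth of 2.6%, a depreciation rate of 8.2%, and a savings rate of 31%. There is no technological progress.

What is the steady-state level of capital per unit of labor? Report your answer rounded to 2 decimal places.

At the steady state, Δk = 0, so s·k^α = (n + δ)·k.
Dividing both sides by k: k^(1−α) = s / (n + δ).
k^0.73 = 0.31 / (0.026 + 0.082) = 0.31 / 0.108 = 2.8704
k* = 2.8704^(1/0.73) ≈ 4.2395

k* ≈ 4.24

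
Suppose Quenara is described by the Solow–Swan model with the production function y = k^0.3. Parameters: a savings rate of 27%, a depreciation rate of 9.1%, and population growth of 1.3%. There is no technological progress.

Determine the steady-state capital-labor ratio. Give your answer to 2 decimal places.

k* ≈ 3.91

Steady state requires s·f(k) = (n + δ)·k, i.e. s·k^α = (n + δ)·k.
Rearranging, k^(1−α) = s / (n + δ).
k^0.7 = 0.27 / (0.013 + 0.091) = 0.27 / 0.104 = 2.5962
k* = 2.5962^(1/0.7) ≈ 3.9076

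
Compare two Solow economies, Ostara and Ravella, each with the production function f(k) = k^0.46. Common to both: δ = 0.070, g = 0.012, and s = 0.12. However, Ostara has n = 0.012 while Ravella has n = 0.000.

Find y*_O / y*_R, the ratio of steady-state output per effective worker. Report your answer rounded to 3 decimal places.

y*_O / y*_R ≈ 0.890

Steady-state y* = [s/(n + g + δ)]^(α/(1−α)), so the ratio is [ (s_O/(n + g + δ)_O) / (s_R/(n + g + δ)_R) ]^0.8519.
s_O/(n + g + δ)_O = 0.12/0.094 = 1.2766; s_R/(n + g + δ)_R = 0.12/0.082 = 1.4634.
Ratio = (1.2766/1.4634)^0.8519 = 0.8724^0.8519 ≈ 0.8902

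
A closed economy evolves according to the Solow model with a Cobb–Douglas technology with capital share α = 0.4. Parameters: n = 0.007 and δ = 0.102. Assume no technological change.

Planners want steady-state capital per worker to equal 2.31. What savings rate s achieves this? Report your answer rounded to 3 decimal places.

At the steady state, Δk = 0, so s·k^α = (n + δ)·k.
So s / (n + δ) = (k*)^(1−α) = 2.31^0.6 = 1.6526.
Therefore s = 1.6526 × (n + δ) = 1.6526 × 0.109 = 0.1801.

s ≈ 0.180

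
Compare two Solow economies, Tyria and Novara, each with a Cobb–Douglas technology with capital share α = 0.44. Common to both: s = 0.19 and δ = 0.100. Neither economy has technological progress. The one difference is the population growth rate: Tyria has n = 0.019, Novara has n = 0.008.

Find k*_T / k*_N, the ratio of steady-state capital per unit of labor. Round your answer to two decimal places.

Steady-state k* = [s/(n + δ)]^(1/(1−α)), so the ratio is [ (s_T/(n + δ)_T) / (s_N/(n + δ)_N) ]^1.7857.
s_T/(n + δ)_T = 0.19/0.119 = 1.5966; s_N/(n + δ)_N = 0.19/0.108 = 1.7593.
Ratio = (1.5966/1.7593)^1.7857 = 0.9075^1.7857 ≈ 0.8409

k*_T / k*_N ≈ 0.84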